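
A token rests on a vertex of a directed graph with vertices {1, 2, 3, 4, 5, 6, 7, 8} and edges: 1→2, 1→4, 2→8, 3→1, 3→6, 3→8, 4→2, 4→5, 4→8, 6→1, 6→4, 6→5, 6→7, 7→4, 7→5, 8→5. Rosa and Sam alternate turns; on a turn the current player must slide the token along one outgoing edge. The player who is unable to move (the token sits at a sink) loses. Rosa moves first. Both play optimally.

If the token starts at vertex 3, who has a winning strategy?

Sam wins.

Compute win/loss labels from the base case upward. A position with no move is L. Any other position is W if it can reach an L in one move, else L.
Every edge goes from a vertex to one that appears earlier in the order 5, 8, 2, 4, 1, 7, 6, 3, so processing vertices in that order labels each vertex after all of its successors.
5: no outgoing edge → L
8: →5(L), so W
2: →8(W) only, which is W, so L
4: →2(L), so W
1: →2(L), so W
7: →5(L), so W
6: →5(L), so W
3: →6(W), 1(W), 8(W) — all W, so L
Every move from 3 reaches a W position, so the mover loses.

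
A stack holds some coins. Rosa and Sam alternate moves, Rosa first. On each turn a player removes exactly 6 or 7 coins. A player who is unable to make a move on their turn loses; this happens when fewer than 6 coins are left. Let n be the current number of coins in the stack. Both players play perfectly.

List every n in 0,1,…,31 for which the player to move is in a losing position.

Classify positions by backward induction: terminal positions (no move available) are L. From any other position, the mover wins iff some move reaches an L.
n=0: no move → L
n=1: no move → L
n=2: no move → L
n=3: no move → L
n=4: no move → L
n=5: no move → L
n=6: can move to 0, which is L ⇒ W
n=7: can move to 1, which is L ⇒ W
n=8: can move to 2, which is L ⇒ W
n=9: can move to 3, which is L ⇒ W
n=10: can move to 4, which is L ⇒ W
n=11: can move to 5, which is L ⇒ W
n=12: can move to 5, which is L ⇒ W
n=13: moves to 7(W), 6(W); every one is W ⇒ L
n=14: moves to 8(W), 7(W); every one is W ⇒ L
n=15: moves to 9(W), 8(W); every one is W ⇒ L
n=16: moves to 10(W), 9(W); every one is W ⇒ L
n=17: moves to 11(W), 10(W); every one is W ⇒ L
n=18: moves to 12(W), 11(W); every one is W ⇒ L
n=19: can move to 13, which is L ⇒ W
n=20: can move to 14, which is L ⇒ W
n=21: can move to 15, which is L ⇒ W
n=22: can move to 16, which is L ⇒ W
n=23: can move to 17, which is L ⇒ W
n=24: can move to 18, which is L ⇒ W
n=25: can move to 18, which is L ⇒ W
n=26: moves to 20(W), 19(W); every one is W ⇒ L
n=27: moves to 21(W), 20(W); every one is W ⇒ L
n=28: moves to 22(W), 21(W); every one is W ⇒ L
n=29: moves to 23(W), 22(W); every one is W ⇒ L
n=30: moves to 24(W), 23(W); every one is W ⇒ L
n=31: moves to 25(W), 24(W); every one is W ⇒ L
Reading off the rows marked L gives the requested list; there are 18 such values of n.

0, 1, 2, 3, 4, 5, 13, 14, 15, 16, 17, 18, 26, 27, 28, 29, 30, 31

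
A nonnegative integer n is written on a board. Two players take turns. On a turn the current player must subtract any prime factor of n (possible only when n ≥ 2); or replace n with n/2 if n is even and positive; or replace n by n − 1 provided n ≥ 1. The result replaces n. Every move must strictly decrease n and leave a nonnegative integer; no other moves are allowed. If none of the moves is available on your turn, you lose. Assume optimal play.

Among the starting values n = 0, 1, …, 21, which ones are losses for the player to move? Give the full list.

0, 4, 9, 14, 20

Build the W/L table. Terminal = L. A non-terminal position is W if it has a move to some L; otherwise it is L.
n=0: no move → L
n=1: →0(L), so W
n=2: →0(L), so W
n=3: →0(L), so W
n=4: →2(W), 3(W) — all W, so L
n=5: →0(L), so W
n=6: →4(L), so W
n=7: →0(L), so W
n=8: →4(L), so W
n=9: →6(W), 8(W) — all W, so L
n=10: →9(L), so W
n=11: →0(L), so W
n=12: →9(L), so W
n=13: →0(L), so W
n=14: →7(W), 12(W), 13(W) — all W, so L
n=15: →14(L), so W
n=16: →14(L), so W
n=17: →0(L), so W
n=18: →9(L), so W
n=19: →0(L), so W
n=20: →10(W), 15(W), 18(W), 19(W) — all W, so L
n=21: →14(L), so W
Reading off the rows marked L gives the requested list; there are 5 such values of n.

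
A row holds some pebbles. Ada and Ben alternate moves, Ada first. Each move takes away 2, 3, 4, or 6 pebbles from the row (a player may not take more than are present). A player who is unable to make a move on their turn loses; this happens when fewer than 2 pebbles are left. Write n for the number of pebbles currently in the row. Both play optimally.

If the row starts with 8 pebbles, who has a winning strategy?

Ben wins.

Classify positions by backward induction: terminal positions (no move available) are L. From any other position, the mover wins iff some move reaches an L.
n=0: no move → L
n=1: no move → L
n=2: can move to 0, which is L ⇒ W
n=3: can move to 1, which is L ⇒ W
n=4: can move to 1, which is L ⇒ W
n=5: can move to 1, which is L ⇒ W
n=6: can move to 0, which is L ⇒ W
n=7: can move to 1, which is L ⇒ W
n=8: moves to 6(W), 5(W), 4(W), 2(W); every one is W ⇒ L
The starting position 8 is L: whatever Ada does, the opponent receives a W position.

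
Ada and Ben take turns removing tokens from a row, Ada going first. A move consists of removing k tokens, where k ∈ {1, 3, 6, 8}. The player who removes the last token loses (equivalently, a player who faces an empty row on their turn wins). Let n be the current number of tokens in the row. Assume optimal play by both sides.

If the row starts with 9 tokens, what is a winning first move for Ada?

Remove 6, leaving 3.

Build the W/L table. Terminal = W. A non-terminal position is W if it has a move to some L; otherwise it is L.
n=0: no move; the opponent has just taken the last token and therefore loses → W
n=1: only reaches 0(W), which is W → L
n=2: reaches L-position 1 → W
n=3: only reaches 2(W), 0(W), all W → L
n=4: reaches L-position 3 → W
n=5: only reaches 4(W), 2(W), all W → L
n=6: reaches L-position 5 → W
n=7: reaches L-position 1 → W
n=8: reaches L-position 5 → W
n=9: reaches L-position 3 → W
From 9, the L positions reachable in one move are: 3, 1. Any move reaching one of these is winning.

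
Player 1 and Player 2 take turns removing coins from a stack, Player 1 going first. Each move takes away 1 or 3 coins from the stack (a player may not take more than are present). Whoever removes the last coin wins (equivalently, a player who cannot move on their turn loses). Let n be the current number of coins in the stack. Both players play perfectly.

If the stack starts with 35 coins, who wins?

Use the standard recursion: the mover loses at a terminal position; elsewhere, the mover wins exactly when some move hands the opponent an L position.
n=0: no move → L
n=1: can move to 0, which is L ⇒ W
n=2: the only move is to 1(W), a W ⇒ L
n=3: can move to 2, which is L ⇒ W
n=4: moves to 3(W), 1(W); every one is W ⇒ L
n=5: can move to 4, which is L ⇒ W
n=6: moves to 5(W), 3(W); every one is W ⇒ L
n=7: can move to 6, which is L ⇒ W
n=8: moves to 7(W), 5(W); every one is W ⇒ L
n=9: can move to 8, which is L ⇒ W
n=10: moves to 9(W), 7(W); every one is W ⇒ L
n=11: can move to 10, which is L ⇒ W
n=12: moves to 11(W), 9(W); every one is W ⇒ L
n=13: can move to 12, which is L ⇒ W
n=14: moves to 13(W), 11(W); every one is W ⇒ L
n=15: can move to 14, which is L ⇒ W
n=16: moves to 15(W), 13(W); every one is W ⇒ L
n=17: can move to 16, which is L ⇒ W
n=18: moves to 17(W), 15(W); every one is W ⇒ L
n=19: can move to 18, which is L ⇒ W
n=20: moves to 19(W), 17(W); every one is W ⇒ L
n=21: can move to 20, which is L ⇒ W
n=22: moves to 21(W), 19(W); every one is W ⇒ L
n=23: can move to 22, which is L ⇒ W
n=24: moves to 23(W), 21(W); every one is W ⇒ L
n=25: can move to 24, which is L ⇒ W
n=26: moves to 25(W), 23(W); every one is W ⇒ L
n=27: can move to 26, which is L ⇒ W
n=28: moves to 27(W), 25(W); every one is W ⇒ L
n=29: can move to 28, which is L ⇒ W
n=30: moves to 29(W), 27(W); every one is W ⇒ L
n=31: can move to 30, which is L ⇒ W
n=32: moves to 31(W), 29(W); every one is W ⇒ L
n=33: can move to 32, which is L ⇒ W
n=34: moves to 33(W), 31(W); every one is W ⇒ L
n=35: can move to 34, which is L ⇒ W
From 35 Player 1 can remove 1, leaving 34, reaching an L position.

Player 1 wins.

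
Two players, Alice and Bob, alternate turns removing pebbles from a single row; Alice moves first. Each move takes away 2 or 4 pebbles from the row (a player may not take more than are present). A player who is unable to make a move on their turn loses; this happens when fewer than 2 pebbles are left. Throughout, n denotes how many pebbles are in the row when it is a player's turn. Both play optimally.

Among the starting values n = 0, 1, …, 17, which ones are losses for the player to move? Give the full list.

Build the W/L table. Terminal = L. A non-terminal position is W if it has a move to some L; otherwise it is L.
n=0: no move → L
n=1: no move → L
n=2: →0(L), so W
n=3: →1(L), so W
n=4: →0(L), so W
n=5: →1(L), so W
n=6: →4(W), 2(W) — all W, so L
n=7: →5(W), 3(W) — all W, so L
n=8: →6(L), so W
n=9: →7(L), so W
n=10: →6(L), so W
n=11: →7(L), so W
n=12: →10(W), 8(W) — all W, so L
n=13: →11(W), 9(W) — all W, so L
n=14: →12(L), so W
n=15: →13(L), so W
n=16: →12(L), so W
n=17: →13(L), so W
The losing starting values of n are exactly the entries labelled L in this table (6 of them).

0, 1, 6, 7, 12, 13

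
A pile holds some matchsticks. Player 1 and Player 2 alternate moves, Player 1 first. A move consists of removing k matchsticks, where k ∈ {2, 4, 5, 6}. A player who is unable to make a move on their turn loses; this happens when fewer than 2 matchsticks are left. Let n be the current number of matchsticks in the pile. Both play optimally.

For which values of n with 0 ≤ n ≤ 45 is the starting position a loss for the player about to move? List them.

Positions with no move are L. A position that does have a move is losing for the player to move precisely when every available move leads to a winning position for the opponent. Fill in the labels:
n=0: no move → L
n=1: no move → L
n=2: can move to 0, which is L ⇒ W
n=3: can move to 1, which is L ⇒ W
n=4: can move to 0, which is L ⇒ W
n=5: can move to 1, which is L ⇒ W
n=6: can move to 1, which is L ⇒ W
n=7: can move to 1, which is L ⇒ W
n=8: moves to 6(W), 4(W), 3(W), 2(W); every one is W ⇒ L
n=9: moves to 7(W), 5(W), 4(W), 3(W); every one is W ⇒ L
n=10: can move to 8, which is L ⇒ W
n=11: can move to 9, which is L ⇒ W
n=12: can move to 8, which is L ⇒ W
n=13: can move to 9, which is L ⇒ W
n=14: can move to 9, which is L ⇒ W
n=15: can move to 9, which is L ⇒ W
n=16: moves to 14(W), 12(W), 11(W), 10(W); every one is W ⇒ L
n=17: moves to 15(W), 13(W), 12(W), 11(W); every one is W ⇒ L
n=18: can move to 16, which is L ⇒ W
n=19: can move to 17, which is L ⇒ W
n=20: can move to 16, which is L ⇒ W
n=21: can move to 17, which is L ⇒ W
n=22: can move to 17, which is L ⇒ W
n=23: can move to 17, which is L ⇒ W
n=24: moves to 22(W), 20(W), 19(W), 18(W); every one is W ⇒ L
n=25: moves to 23(W), 21(W), 20(W), 19(W); every one is W ⇒ L
n=26: can move to 24, which is L ⇒ W
n=27: can move to 25, which is L ⇒ W
n=28: can move to 24, which is L ⇒ W
n=29: can move to 25, which is L ⇒ W
n=30: can move to 25, which is L ⇒ W
n=31: can move to 25, which is L ⇒ W
n=32: moves to 30(W), 28(W), 27(W), 26(W); every one is W ⇒ L
n=33: moves to 31(W), 29(W), 28(W), 27(W); every one is W ⇒ L
n=34: can move to 32, which is L ⇒ W
n=35: can move to 33, which is L ⇒ W
n=36: can move to 32, which is L ⇒ W
n=37: can move to 33, which is L ⇒ W
n=38: can move to 33, which is L ⇒ W
n=39: can move to 33, which is L ⇒ W
n=40: moves to 38(W), 36(W), 35(W), 34(W); every one is W ⇒ L
n=41: moves to 39(W), 37(W), 36(W), 35(W); every one is W ⇒ L
n=42: can move to 40, which is L ⇒ W
n=43: can move to 41, which is L ⇒ W
n=44: can move to 40, which is L ⇒ W
n=45: can move to 41, which is L ⇒ W
Reading off the rows marked L gives the requested list; there are 12 such values of n.

0, 1, 8, 9, 16, 17, 24, 25, 32, 33, 40, 41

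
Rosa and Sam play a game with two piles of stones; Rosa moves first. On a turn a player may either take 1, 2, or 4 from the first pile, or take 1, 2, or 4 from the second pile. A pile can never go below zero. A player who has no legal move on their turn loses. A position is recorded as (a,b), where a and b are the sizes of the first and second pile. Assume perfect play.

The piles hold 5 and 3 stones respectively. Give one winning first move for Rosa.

Move to (3,3).

Build the W/L table. Terminal = L. A non-terminal position is W if it has a move to some L; otherwise it is L.
No move ever increases a pile, so every position that can arise here has a ≤ 5 and b ≤ 3; it is enough to label the cells with 0 ≤ a ≤ 5 and 0 ≤ b ≤ 3.
Every move lowers a or b (never raises either), so fill the grid row by row in increasing a, and left to right within a row: each cell's successors are then already labelled.
      b=0  b=1  b=2  b=3
a=0:    L    W    W    L
a=1:    W    L    W    W
a=2:    W    W    L    W
a=3:    L    W    W    L
a=4:    W    L    W    W
a=5:    W    W    L    W
Cells with no legal move (terminal, hence L): (0,0).
The remaining L cells, each justified by listing all of its moves:
(0,3): L (options (0,2)(W), (0,1)(W) are all W)
(1,1): L (options (0,1)(W), (1,0)(W) are all W)
(2,2): L (options (1,2)(W), (0,2)(W), (2,1)(W), (2,0)(W) are all W)
(3,0): L (options (2,0)(W), (1,0)(W) are all W)
(3,3): L (options (2,3)(W), (1,3)(W), (3,2)(W), (3,1)(W) are all W)
(4,1): L (options (3,1)(W), (2,1)(W), (0,1)(W), (4,0)(W) are all W)
(5,2): L (options (4,2)(W), (3,2)(W), (1,2)(W), (5,1)(W), (5,0)(W) are all W)
Every other cell has at least one move into one of the L cells above, so it is W.
From (5,3), the L positions reachable in one move are: (3,3), (5,2). Any move reaching one of these is winning.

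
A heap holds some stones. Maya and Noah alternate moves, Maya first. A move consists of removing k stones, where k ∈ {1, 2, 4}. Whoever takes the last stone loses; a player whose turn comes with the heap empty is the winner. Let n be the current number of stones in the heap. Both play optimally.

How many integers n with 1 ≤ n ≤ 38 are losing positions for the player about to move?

13

Positions with no move are W. A position that does have a move is losing for the player to move precisely when every available move leads to a winning position for the opponent. Fill in the labels:
n=0: no move; the opponent has just taken the last stone and therefore loses → W
n=1: L (sole option 0(W) is W)
n=2: W (go to 1, an L position)
n=3: W (go to 1, an L position)
n=4: L (options 3(W), 2(W), 0(W) are all W)
n=5: W (go to 4, an L position)
n=6: W (go to 4, an L position)
n=7: L (options 6(W), 5(W), 3(W) are all W)
n=8: W (go to 7, an L position)
n=9: W (go to 7, an L position)
n=10: L (options 9(W), 8(W), 6(W) are all W)
n=11: W (go to 10, an L position)
n=12: W (go to 10, an L position)
n=13: L (options 12(W), 11(W), 9(W) are all W)
n=14: W (go to 13, an L position)
n=15: W (go to 13, an L position)
n=16: L (options 15(W), 14(W), 12(W) are all W)
n=17: W (go to 16, an L position)
n=18: W (go to 16, an L position)
n=19: L (options 18(W), 17(W), 15(W) are all W)
n=20: W (go to 19, an L position)
n=21: W (go to 19, an L position)
n=22: L (options 21(W), 20(W), 18(W) are all W)
n=23: W (go to 22, an L position)
n=24: W (go to 22, an L position)
n=25: L (options 24(W), 23(W), 21(W) are all W)
n=26: W (go to 25, an L position)
n=27: W (go to 25, an L position)
n=28: L (options 27(W), 26(W), 24(W) are all W)
n=29: W (go to 28, an L position)
n=30: W (go to 28, an L position)
n=31: L (options 30(W), 29(W), 27(W) are all W)
n=32: W (go to 31, an L position)
n=33: W (go to 31, an L position)
n=34: L (options 33(W), 32(W), 30(W) are all W)
n=35: W (go to 34, an L position)
n=36: W (go to 34, an L position)
n=37: L (options 36(W), 35(W), 33(W) are all W)
n=38: W (go to 37, an L position)
L entries with 1 ≤ n ≤ 38 (the range starts at n=1): n = 1, 4, 7, 10, 13, 16, 19, 22, 25, 28, 31, 34, 37; that makes 13.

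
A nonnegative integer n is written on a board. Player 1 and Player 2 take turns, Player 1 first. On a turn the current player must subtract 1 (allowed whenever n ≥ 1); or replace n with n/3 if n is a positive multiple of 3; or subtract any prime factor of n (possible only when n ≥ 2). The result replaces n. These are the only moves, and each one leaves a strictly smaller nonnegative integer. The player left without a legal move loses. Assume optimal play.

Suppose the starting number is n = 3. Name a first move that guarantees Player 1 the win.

Compute win/loss labels from the base case upward. A position with no move is L. Any other position is W if it can reach an L in one move, else L.
n=0: no move → L
n=1: can move to 0, which is L ⇒ W
n=2: can move to 0, which is L ⇒ W
n=3: can move to 0, which is L ⇒ W
From 3, the L positions reachable in one move are: 0.

Move to 0.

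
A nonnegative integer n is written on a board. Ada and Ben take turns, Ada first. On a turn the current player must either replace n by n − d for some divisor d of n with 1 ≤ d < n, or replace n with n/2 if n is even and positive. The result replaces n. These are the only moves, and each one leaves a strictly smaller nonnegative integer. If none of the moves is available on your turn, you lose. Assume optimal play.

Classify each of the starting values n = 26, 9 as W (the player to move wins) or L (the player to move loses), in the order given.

26: W, 9: L

Classify positions by backward induction: terminal positions (no move available) are L. From any other position, the mover wins iff some move reaches an L.
n=0: no move → L
n=1: no move → L
n=2: W (go to 1, an L position)
n=3: L (sole option 2(W) is W)
n=4: W (go to 3, an L position)
n=5: L (sole option 4(W) is W)
n=6: W (go to 3, an L position)
n=7: L (sole option 6(W) is W)
n=8: W (go to 7, an L position)
n=9: L (options 6(W), 8(W) are all W)
n=10: W (go to 5, an L position)
n=11: L (sole option 10(W) is W)
n=12: W (go to 9, an L position)
n=13: L (sole option 12(W) is W)
n=14: W (go to 7, an L position)
n=15: L (options 10(W), 12(W), 14(W) are all W)
n=16: W (go to 15, an L position)
n=17: L (sole option 16(W) is W)
n=18: W (go to 9, an L position)
n=19: L (sole option 18(W) is W)
n=20: W (go to 15, an L position)
n=21: L (options 14(W), 18(W), 20(W) are all W)
n=22: W (go to 11, an L position)
n=23: L (sole option 22(W) is W)
n=24: W (go to 21, an L position)
n=25: L (options 20(W), 24(W) are all W)
n=26: W (go to 13, an L position)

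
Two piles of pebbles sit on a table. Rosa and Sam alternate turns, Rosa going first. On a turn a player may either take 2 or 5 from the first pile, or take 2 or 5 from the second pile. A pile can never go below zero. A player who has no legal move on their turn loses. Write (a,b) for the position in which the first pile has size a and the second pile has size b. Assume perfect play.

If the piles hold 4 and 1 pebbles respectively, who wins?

Sam wins.

Use the standard recursion: the mover loses at a terminal position; elsewhere, the mover wins exactly when some move hands the opponent an L position.
No move ever increases a pile, so every position that can arise here has a ≤ 4 and b ≤ 1; it is enough to label the cells with 0 ≤ a ≤ 4 and 0 ≤ b ≤ 1.
Every move lowers a or b (never raises either), so fill the grid row by row in increasing a, and left to right within a row: each cell's successors are then already labelled.
      b=0  b=1
a=0:    L    L
a=1:    L    L
a=2:    W    W
a=3:    W    W
a=4:    L    L
Cells with no legal move (terminal, hence L): (0,0), (0,1), (1,0), (1,1).
The remaining L cells, each justified by listing all of its moves:
(4,0): only reaches (2,0)(W), which is W → L
(4,1): only reaches (2,1)(W), which is W → L
Every other cell has at least one move into one of the L cells above, so it is W.
Every move from (4,1) reaches a W position, so the mover loses.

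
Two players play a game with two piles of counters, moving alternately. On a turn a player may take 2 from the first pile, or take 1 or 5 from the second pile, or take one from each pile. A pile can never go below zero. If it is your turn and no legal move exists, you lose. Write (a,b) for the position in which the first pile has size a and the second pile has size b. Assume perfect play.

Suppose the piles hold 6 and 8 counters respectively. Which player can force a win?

Positions with no move are L. A position that does have a move is losing for the player to move precisely when every available move leads to a winning position for the opponent. Fill in the labels:
No move ever increases a pile, so every position that can arise here has a ≤ 6 and b ≤ 8; it is enough to label the cells with 0 ≤ a ≤ 6 and 0 ≤ b ≤ 8.
Every move lowers a or b (never raises either), so fill the grid row by row in increasing a, and left to right within a row: each cell's successors are then already labelled.
      b=0  b=1  b=2  b=3  b=4  b=5  b=6  b=7  b=8
a=0:    L    W    L    W    L    W    L    W    L
a=1:    L    W    L    W    L    W    L    W    L
a=2:    W    W    W    W    W    W    W    W    W
a=3:    W    L    W    L    W    L    W    L    W
a=4:    L    W    W    L    W    W    W    L    W
a=5:    L    W    L    W    W    W    L    W    W
a=6:    W    W    L    W    L    W    L    W    L
Cells with no legal move (terminal, hence L): (0,0), (1,0).
The remaining L cells, each justified by listing all of its moves:
(0,2): →(0,1)(W) only, which is W, so L
(0,4): →(0,3)(W) only, which is W, so L
(0,6): →(0,5)(W), (0,1)(W) — all W, so L
(0,8): →(0,7)(W), (0,3)(W) — all W, so L
(1,2): →(1,1)(W), (0,1)(W) — all W, so L
(1,4): →(1,3)(W), (0,3)(W) — all W, so L
(1,6): →(1,5)(W), (1,1)(W), (0,5)(W) — all W, so L
(1,8): →(1,7)(W), (1,3)(W), (0,7)(W) — all W, so L
(3,1): →(1,1)(W), (3,0)(W), (2,0)(W) — all W, so L
(3,3): →(1,3)(W), (3,2)(W), (2,2)(W) — all W, so L
(3,5): →(1,5)(W), (3,4)(W), (3,0)(W), (2,4)(W) — all W, so L
(3,7): →(1,7)(W), (3,6)(W), (3,2)(W), (2,6)(W) — all W, so L
(4,0): →(2,0)(W) only, which is W, so L
(4,3): →(2,3)(W), (4,2)(W), (3,2)(W) — all W, so L
(4,7): →(2,7)(W), (4,6)(W), (4,2)(W), (3,6)(W) — all W, so L
(5,0): →(3,0)(W) only, which is W, so L
(5,2): →(3,2)(W), (5,1)(W), (4,1)(W) — all W, so L
(5,6): →(3,6)(W), (5,5)(W), (5,1)(W), (4,5)(W) — all W, so L
(6,2): →(4,2)(W), (6,1)(W), (5,1)(W) — all W, so L
(6,4): →(4,4)(W), (6,3)(W), (5,3)(W) — all W, so L
(6,6): →(4,6)(W), (6,5)(W), (6,1)(W), (5,5)(W) — all W, so L
(6,8): →(4,8)(W), (6,7)(W), (6,3)(W), (5,7)(W) — all W, so L
Every other cell has at least one move into one of the L cells above, so it is W.
Every move from (6,8) reaches a W position, so the mover loses.

The second player wins.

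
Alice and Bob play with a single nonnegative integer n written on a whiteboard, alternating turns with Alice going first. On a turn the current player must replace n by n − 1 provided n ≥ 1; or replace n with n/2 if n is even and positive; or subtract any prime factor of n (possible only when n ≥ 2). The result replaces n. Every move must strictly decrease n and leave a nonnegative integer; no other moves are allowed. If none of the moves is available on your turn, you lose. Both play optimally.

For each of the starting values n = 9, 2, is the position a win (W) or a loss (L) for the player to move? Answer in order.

Positions with no move are L. A position that does have a move is losing for the player to move precisely when every available move leads to a winning position for the opponent. Fill in the labels:
n=0: no move → L
n=1: →0(L), so W
n=2: →0(L), so W
n=3: →0(L), so W
n=4: →2(W), 3(W) — all W, so L
n=5: →0(L), so W
n=6: →4(L), so W
n=7: →0(L), so W
n=8: →4(L), so W
n=9: →6(W), 8(W) — all W, so L

9: L, 2: W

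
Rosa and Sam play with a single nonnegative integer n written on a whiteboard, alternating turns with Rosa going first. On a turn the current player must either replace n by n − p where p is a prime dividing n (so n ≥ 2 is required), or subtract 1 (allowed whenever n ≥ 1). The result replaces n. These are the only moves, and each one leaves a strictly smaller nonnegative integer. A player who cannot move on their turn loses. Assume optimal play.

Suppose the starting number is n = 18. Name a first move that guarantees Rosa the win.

Move to 16.

Compute win/loss labels from the base case upward. A position with no move is L. Any other position is W if it can reach an L in one move, else L.
n=0: no move → L
n=1: can move to 0, which is L ⇒ W
n=2: can move to 0, which is L ⇒ W
n=3: can move to 0, which is L ⇒ W
n=4: moves to 2(W), 3(W); every one is W ⇒ L
n=5: can move to 0, which is L ⇒ W
n=6: can move to 4, which is L ⇒ W
n=7: can move to 0, which is L ⇒ W
n=8: moves to 6(W), 7(W); every one is W ⇒ L
n=9: can move to 8, which is L ⇒ W
n=10: can move to 8, which is L ⇒ W
n=11: can move to 0, which is L ⇒ W
n=12: moves to 9(W), 10(W), 11(W); every one is W ⇒ L
n=13: can move to 0, which is L ⇒ W
n=14: can move to 12, which is L ⇒ W
n=15: can move to 12, which is L ⇒ W
n=16: moves to 14(W), 15(W); every one is W ⇒ L
n=17: can move to 0, which is L ⇒ W
n=18: can move to 16, which is L ⇒ W
From 18, the L positions reachable in one move are: 16.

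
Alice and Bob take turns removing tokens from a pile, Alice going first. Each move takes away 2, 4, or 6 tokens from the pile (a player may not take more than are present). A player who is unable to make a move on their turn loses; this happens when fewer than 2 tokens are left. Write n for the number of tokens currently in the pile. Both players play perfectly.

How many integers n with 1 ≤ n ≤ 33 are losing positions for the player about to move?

Use the standard recursion: the mover loses at a terminal position; elsewhere, the mover wins exactly when some move hands the opponent an L position.
n=0: no move → L
n=1: no move → L
n=2: can move to 0, which is L ⇒ W
n=3: can move to 1, which is L ⇒ W
n=4: can move to 0, which is L ⇒ W
n=5: can move to 1, which is L ⇒ W
n=6: can move to 0, which is L ⇒ W
n=7: can move to 1, which is L ⇒ W
n=8: moves to 6(W), 4(W), 2(W); every one is W ⇒ L
n=9: moves to 7(W), 5(W), 3(W); every one is W ⇒ L
n=10: can move to 8, which is L ⇒ W
n=11: can move to 9, which is L ⇒ W
n=12: can move to 8, which is L ⇒ W
n=13: can move to 9, which is L ⇒ W
n=14: can move to 8, which is L ⇒ W
n=15: can move to 9, which is L ⇒ W
n=16: moves to 14(W), 12(W), 10(W); every one is W ⇒ L
n=17: moves to 15(W), 13(W), 11(W); every one is W ⇒ L
n=18: can move to 16, which is L ⇒ W
n=19: can move to 17, which is L ⇒ W
n=20: can move to 16, which is L ⇒ W
n=21: can move to 17, which is L ⇒ W
n=22: can move to 16, which is L ⇒ W
n=23: can move to 17, which is L ⇒ W
n=24: moves to 22(W), 20(W), 18(W); every one is W ⇒ L
n=25: moves to 23(W), 21(W), 19(W); every one is W ⇒ L
n=26: can move to 24, which is L ⇒ W
n=27: can move to 25, which is L ⇒ W
n=28: can move to 24, which is L ⇒ W
n=29: can move to 25, which is L ⇒ W
n=30: can move to 24, which is L ⇒ W
n=31: can move to 25, which is L ⇒ W
n=32: moves to 30(W), 28(W), 26(W); every one is W ⇒ L
n=33: moves to 31(W), 29(W), 27(W); every one is W ⇒ L
L entries with 1 ≤ n ≤ 33 (n=0 is outside the asked range and is not counted): n = 1, 8, 9, 16, 17, 24, 25, 32, 33; that makes 9.

9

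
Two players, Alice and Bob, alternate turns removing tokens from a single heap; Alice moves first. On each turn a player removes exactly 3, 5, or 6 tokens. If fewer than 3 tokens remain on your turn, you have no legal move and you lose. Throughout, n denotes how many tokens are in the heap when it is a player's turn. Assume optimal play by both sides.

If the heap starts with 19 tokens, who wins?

Use the standard recursion: the mover loses at a terminal position; elsewhere, the mover wins exactly when some move hands the opponent an L position.
n=0: no move → L
n=1: no move → L
n=2: no move → L
n=3: W (go to 0, an L position)
n=4: W (go to 1, an L position)
n=5: W (go to 2, an L position)
n=6: W (go to 1, an L position)
n=7: W (go to 2, an L position)
n=8: W (go to 2, an L position)
n=9: L (options 6(W), 4(W), 3(W) are all W)
n=10: L (options 7(W), 5(W), 4(W) are all W)
n=11: L (options 8(W), 6(W), 5(W) are all W)
n=12: W (go to 9, an L position)
n=13: W (go to 10, an L position)
n=14: W (go to 11, an L position)
n=15: W (go to 10, an L position)
n=16: W (go to 11, an L position)
n=17: W (go to 11, an L position)
n=18: L (options 15(W), 13(W), 12(W) are all W)
n=19: L (options 16(W), 14(W), 13(W) are all W)
Every move from 19 reaches a W position, so the mover loses.

Bob wins.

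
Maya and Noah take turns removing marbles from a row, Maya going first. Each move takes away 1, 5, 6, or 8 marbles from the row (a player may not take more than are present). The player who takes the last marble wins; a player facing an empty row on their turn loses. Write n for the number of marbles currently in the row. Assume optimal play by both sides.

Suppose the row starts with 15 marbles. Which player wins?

Noah wins.

Label each position W (a win for the player to move) or L (a loss). A position with no legal move is L; any other position is W exactly when some move reaches an L, and L when every move reaches a W.
n=0: no move → L
n=1: reaches L-position 0 → W
n=2: only reaches 1(W), which is W → L
n=3: reaches L-position 2 → W
n=4: only reaches 3(W), which is W → L
n=5: reaches L-position 4 → W
n=6: reaches L-position 0 → W
n=7: reaches L-position 2 → W
n=8: reaches L-position 2 → W
n=9: reaches L-position 4 → W
n=10: reaches L-position 4 → W
n=11: only reaches 10(W), 6(W), 5(W), 3(W), all W → L
n=12: reaches L-position 11 → W
n=13: only reaches 12(W), 8(W), 7(W), 5(W), all W → L
n=14: reaches L-position 13 → W
n=15: only reaches 14(W), 10(W), 9(W), 7(W), all W → L
Every move from 15 reaches a W position, so the mover loses.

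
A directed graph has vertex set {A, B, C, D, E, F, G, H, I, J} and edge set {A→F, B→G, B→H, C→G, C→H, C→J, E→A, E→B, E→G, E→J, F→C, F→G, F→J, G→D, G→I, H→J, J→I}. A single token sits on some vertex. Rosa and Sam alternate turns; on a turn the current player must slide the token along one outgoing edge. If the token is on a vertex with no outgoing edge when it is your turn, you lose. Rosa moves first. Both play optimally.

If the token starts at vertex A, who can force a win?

Rosa wins.

Build the W/L table. Terminal = L. A non-terminal position is W if it has a move to some L; otherwise it is L.
Every edge goes from a vertex to one that appears earlier in the order D, I, J, G, H, C, B, F, A, E, so processing vertices in that order labels each vertex after all of its successors.
D: no outgoing edge → L
I: no outgoing edge → L
J: reaches L-position I → W
G: reaches L-position I → W
H: only reaches J(W), which is W → L
C: reaches L-position H → W
B: reaches L-position H → W
F: only reaches C(W), G(W), J(W), all W → L
A: reaches L-position F → W
E: only reaches A(W), B(W), G(W), J(W), all W → L
The starting position A is W: Rosa should move to F, handing over an L position.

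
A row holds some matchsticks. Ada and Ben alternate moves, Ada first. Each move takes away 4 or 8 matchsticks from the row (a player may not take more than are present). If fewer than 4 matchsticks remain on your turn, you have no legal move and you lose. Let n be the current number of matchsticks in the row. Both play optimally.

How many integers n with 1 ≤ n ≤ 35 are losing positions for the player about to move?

Work bottom-up. With no move the player to move loses. Otherwise the position is W if at least one move leads to an L position for the opponent, and L if every move leads to a W.
n=0: no move → L
n=1: no move → L
n=2: no move → L
n=3: no move → L
n=4: →0(L), so W
n=5: →1(L), so W
n=6: →2(L), so W
n=7: →3(L), so W
n=8: →0(L), so W
n=9: →1(L), so W
n=10: →2(L), so W
n=11: →3(L), so W
n=12: →8(W), 4(W) — all W, so L
n=13: →9(W), 5(W) — all W, so L
n=14: →10(W), 6(W) — all W, so L
n=15: →11(W), 7(W) — all W, so L
n=16: →12(L), so W
n=17: →13(L), so W
n=18: →14(L), so W
n=19: →15(L), so W
n=20: →12(L), so W
n=21: →13(L), so W
n=22: →14(L), so W
n=23: →15(L), so W
n=24: →20(W), 16(W) — all W, so L
n=25: →21(W), 17(W) — all W, so L
n=26: →22(W), 18(W) — all W, so L
n=27: →23(W), 19(W) — all W, so L
n=28: →24(L), so W
n=29: →25(L), so W
n=30: →26(L), so W
n=31: →27(L), so W
n=32: →24(L), so W
n=33: →25(L), so W
n=34: →26(L), so W
n=35: →27(L), so W
L entries with 1 ≤ n ≤ 35 (n=0 is outside the asked range and is not counted): n = 1, 2, 3, 12, 13, 14, 15, 24, 25, 26, 27; that makes 11.

11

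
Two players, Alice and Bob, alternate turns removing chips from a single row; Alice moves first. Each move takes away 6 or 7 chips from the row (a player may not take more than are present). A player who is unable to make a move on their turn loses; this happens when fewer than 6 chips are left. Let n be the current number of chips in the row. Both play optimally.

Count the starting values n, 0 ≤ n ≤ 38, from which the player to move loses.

Positions with no move are L. A position that does have a move is losing for the player to move precisely when every available move leads to a winning position for the opponent. Fill in the labels:
n=0: no move → L
n=1: no move → L
n=2: no move → L
n=3: no move → L
n=4: no move → L
n=5: no move → L
n=6: W (go to 0, an L position)
n=7: W (go to 1, an L position)
n=8: W (go to 2, an L position)
n=9: W (go to 3, an L position)
n=10: W (go to 4, an L position)
n=11: W (go to 5, an L position)
n=12: W (go to 5, an L position)
n=13: L (options 7(W), 6(W) are all W)
n=14: L (options 8(W), 7(W) are all W)
n=15: L (options 9(W), 8(W) are all W)
n=16: L (options 10(W), 9(W) are all W)
n=17: L (options 11(W), 10(W) are all W)
n=18: L (options 12(W), 11(W) are all W)
n=19: W (go to 13, an L position)
n=20: W (go to 14, an L position)
n=21: W (go to 15, an L position)
n=22: W (go to 16, an L position)
n=23: W (go to 17, an L position)
n=24: W (go to 18, an L position)
n=25: W (go to 18, an L position)
n=26: L (options 20(W), 19(W) are all W)
n=27: L (options 21(W), 20(W) are all W)
n=28: L (options 22(W), 21(W) are all W)
n=29: L (options 23(W), 22(W) are all W)
n=30: L (options 24(W), 23(W) are all W)
n=31: L (options 25(W), 24(W) are all W)
n=32: W (go to 26, an L position)
n=33: W (go to 27, an L position)
n=34: W (go to 28, an L position)
n=35: W (go to 29, an L position)
n=36: W (go to 30, an L position)
n=37: W (go to 31, an L position)
n=38: W (go to 31, an L position)
L entries with 0 ≤ n ≤ 38: n = 0, 1, 2, 3, 4, 5, 13, 14, 15, 16, 17, 18, 26, 27, 28, 29, 30, 31; that makes 18.

18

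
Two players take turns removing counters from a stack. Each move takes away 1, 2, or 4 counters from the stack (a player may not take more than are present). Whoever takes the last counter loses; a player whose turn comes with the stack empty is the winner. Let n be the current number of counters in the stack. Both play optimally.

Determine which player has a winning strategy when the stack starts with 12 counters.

The first player wins.

Positions with no move are W. A position that does have a move is losing for the player to move precisely when every available move leads to a winning position for the opponent. Fill in the labels:
n=0: no move; the opponent has just taken the last counter and therefore loses → W
n=1: only reaches 0(W), which is W → L
n=2: reaches L-position 1 → W
n=3: reaches L-position 1 → W
n=4: only reaches 3(W), 2(W), 0(W), all W → L
n=5: reaches L-position 4 → W
n=6: reaches L-position 4 → W
n=7: only reaches 6(W), 5(W), 3(W), all W → L
n=8: reaches L-position 7 → W
n=9: reaches L-position 7 → W
n=10: only reaches 9(W), 8(W), 6(W), all W → L
n=11: reaches L-position 10 → W
n=12: reaches L-position 10 → W
The starting position 12 is W: the player to move should remove 2, leaving 10, handing over an L position.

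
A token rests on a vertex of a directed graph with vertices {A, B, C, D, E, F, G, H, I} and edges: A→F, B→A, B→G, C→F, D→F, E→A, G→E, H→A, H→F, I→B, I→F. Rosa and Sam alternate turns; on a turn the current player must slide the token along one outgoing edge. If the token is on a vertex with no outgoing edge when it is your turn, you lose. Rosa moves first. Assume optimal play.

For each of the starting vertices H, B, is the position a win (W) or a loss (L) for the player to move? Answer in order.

Compute win/loss labels from the base case upward. A position with no move is L. Any other position is W if it can reach an L in one move, else L.
Every edge goes from a vertex to one that appears earlier in the order F, A, E, G, C, D, B, H, I, so processing vertices in that order labels each vertex after all of its successors.
F: no outgoing edge → L
A: W (go to F, an L position)
E: L (sole option A(W) is W)
G: W (go to E, an L position)
C: W (go to F, an L position)
D: W (go to F, an L position)
B: L (options G(W), A(W) are all W)
H: W (go to F, an L position)
I: W (go to B, an L position)

H: W, B: L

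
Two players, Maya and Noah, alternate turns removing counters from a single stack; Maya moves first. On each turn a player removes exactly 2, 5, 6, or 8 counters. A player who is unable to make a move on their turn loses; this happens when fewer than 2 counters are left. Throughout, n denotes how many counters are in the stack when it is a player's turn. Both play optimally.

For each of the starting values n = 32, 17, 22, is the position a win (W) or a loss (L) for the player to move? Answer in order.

Use the standard recursion: the mover loses at a terminal position; elsewhere, the mover wins exactly when some move hands the opponent an L position.
n=0: no move → L
n=1: no move → L
n=2: reaches L-position 0 → W
n=3: reaches L-position 1 → W
n=4: only reaches 2(W), which is W → L
n=5: reaches L-position 0 → W
n=6: reaches L-position 4 → W
n=7: reaches L-position 1 → W
n=8: reaches L-position 0 → W
n=9: reaches L-position 4 → W
n=10: reaches L-position 4 → W
n=11: only reaches 9(W), 6(W), 5(W), 3(W), all W → L
n=12: reaches L-position 4 → W
n=13: reaches L-position 11 → W
n=14: only reaches 12(W), 9(W), 8(W), 6(W), all W → L
n=15: only reaches 13(W), 10(W), 9(W), 7(W), all W → L
n=16: reaches L-position 14 → W
n=17: reaches L-position 15 → W
n=18: only reaches 16(W), 13(W), 12(W), 10(W), all W → L
n=19: reaches L-position 14 → W
n=20: reaches L-position 18 → W
n=21: reaches L-position 15 → W
n=22: reaches L-position 14 → W
n=23: reaches L-position 18 → W
n=24: reaches L-position 18 → W
n=25: only reaches 23(W), 20(W), 19(W), 17(W), all W → L
n=26: reaches L-position 18 → W
n=27: reaches L-position 25 → W
n=28: only reaches 26(W), 23(W), 22(W), 20(W), all W → L
n=29: only reaches 27(W), 24(W), 23(W), 21(W), all W → L
n=30: reaches L-position 28 → W
n=31: reaches L-position 29 → W
n=32: only reaches 30(W), 27(W), 26(W), 24(W), all W → L

32: L, 17: W, 22: W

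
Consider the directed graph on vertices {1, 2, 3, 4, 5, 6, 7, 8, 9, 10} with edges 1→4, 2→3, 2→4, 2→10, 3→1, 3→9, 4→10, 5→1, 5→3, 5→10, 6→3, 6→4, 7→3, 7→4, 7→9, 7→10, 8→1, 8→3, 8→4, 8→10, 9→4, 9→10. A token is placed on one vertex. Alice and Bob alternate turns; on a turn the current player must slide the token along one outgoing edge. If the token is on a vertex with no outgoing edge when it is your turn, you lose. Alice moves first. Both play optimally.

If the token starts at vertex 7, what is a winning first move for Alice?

Label each position W (a win for the player to move) or L (a loss). A position with no legal move is L; any other position is W exactly when some move reaches an L, and L when every move reaches a W.
Every edge goes from a vertex to one that appears earlier in the order 10, 4, 9, 1, 3, 8, 7, 5, 6, 2, so processing vertices in that order labels each vertex after all of its successors.
10: no outgoing edge → L
4: →10(L), so W
9: →10(L), so W
1: →4(W) only, which is W, so L
3: →1(L), so W
8: →1(L), so W
7: →10(L), so W
5: →1(L), so W
6: →3(W), 4(W) — all W, so L
2: →10(L), so W
From 7, the L positions reachable in one move are: 10.

Move to 10.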